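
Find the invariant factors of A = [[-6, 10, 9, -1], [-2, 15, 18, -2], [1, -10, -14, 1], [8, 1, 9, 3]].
x + 5, (x - 4)^2(x + 5)

The Jordan structure of A has elementary divisors (x + 5), (x + 5), (x - 4)^2. Arranging the block sizes at each eigenvalue in decreasing order and taking row products gives the invariant factors.

Invariant factors (smallest first, each dividing the next): x + 5, (x - 4)^2(x + 5).

Check: the last factor (x - 4)^2(x + 5) is the minimal polynomial, and the product (x - 4)^2(x + 5)^2 is the characteristic polynomial.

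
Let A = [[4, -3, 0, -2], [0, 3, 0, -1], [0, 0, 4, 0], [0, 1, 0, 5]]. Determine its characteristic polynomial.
χ_A(x) = (x - 4)^4

xI - A = [[x - 4, 3, 0, 2], [0, x - 3, 0, 1], [0, 0, x - 4, 0], [0, -1, 0, x - 5]].

Expanding det(xI - A) along the first row:
det(xI - A) = + (x - 4)·det([[x - 3, 0, 1], [0, x - 4, 0], [-1, 0, x - 5]]) - (3)·det([[0, 0, 1], [0, x - 4, 0], [0, 0, x - 5]]) + (0)·det([[0, x - 3, 1], [0, 0, 0], [0, -1, x - 5]]) - (2)·det([[0, x - 3, 0], [0, 0, x - 4], [0, -1, 0]]).

Evaluating gives χ_A(x) = x^4 - 16x^3 + 96x^2 - 256x + 256 = (x - 4)^4.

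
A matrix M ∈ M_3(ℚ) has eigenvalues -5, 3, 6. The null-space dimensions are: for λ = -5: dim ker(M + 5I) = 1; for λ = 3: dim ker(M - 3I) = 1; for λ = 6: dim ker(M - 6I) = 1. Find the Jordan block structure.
λ = -5: successive nullity increments [1] count blocks of size ≥ k; block sizes are [1].
λ = 3: successive nullity increments [1] count blocks of size ≥ k; block sizes are [1].
λ = 6: successive nullity increments [1] count blocks of size ≥ k; block sizes are [1].

Jordan blocks: (-5, 1), (3, 1), (6, 1)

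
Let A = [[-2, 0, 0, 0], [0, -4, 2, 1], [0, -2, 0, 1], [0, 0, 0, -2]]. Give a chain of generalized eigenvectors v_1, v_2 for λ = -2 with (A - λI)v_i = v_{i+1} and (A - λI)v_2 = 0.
We seek v_1 ∈ ker((A + 2I)^2) \ ker(A + 2I), then set v_{i+1} = (A + 2I) v_i.

One such chain is v_1 = [[0, -1, -1, 1]]^T, v_2 = [[0, 1, 1, 0]]^T. Check: (A + 2I) v_2 = [[0, 0, 0, 0]]^T = 0.

v_1 = [[0, -1, -1, 1]]^T, v_2 = [[0, 1, 1, 0]]^T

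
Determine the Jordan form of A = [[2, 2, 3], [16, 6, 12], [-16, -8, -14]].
The characteristic polynomial is det(xI - A) = (x + 2)^3, so the eigenvalues are -2 (algebraic multiplicity 3).

For λ = -2: rank(A + 2I) = 1, rank((A + 2I)^2) = 0. The eigenspace has dimension 3 - 1 = 2, so there are 2 Jordan blocks; the rank sequence gives block sizes [2, 1].

Assembling the blocks gives the Jordan form J above.

J = [[-2, 1, 0], [0, -2, 0], [0, 0, -2]]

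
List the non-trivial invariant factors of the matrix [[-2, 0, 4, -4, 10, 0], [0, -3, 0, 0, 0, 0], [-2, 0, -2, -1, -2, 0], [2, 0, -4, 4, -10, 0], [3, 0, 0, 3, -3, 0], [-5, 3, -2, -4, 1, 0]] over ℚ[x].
The Jordan structure of A has elementary divisors (x + 3), (x + 3), x^2, x, x. Arranging the block sizes at each eigenvalue in decreasing order and taking row products gives the invariant factors.

Invariant factors (smallest first, each dividing the next): x, x(x + 3), x^2(x + 3).

Check: the last factor x^2(x + 3) is the minimal polynomial, and the product x^4(x + 3)^2 is the characteristic polynomial.

x, x(x + 3), x^2(x + 3)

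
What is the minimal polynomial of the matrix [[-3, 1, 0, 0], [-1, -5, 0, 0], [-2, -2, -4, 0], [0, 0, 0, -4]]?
The characteristic polynomial factors as (x + 4)^4. The minimal polynomial is ∏(x - λ)^{k_λ} where k_λ is the size of the largest Jordan block at λ.

For λ = -4: rank(A + 4I) = 1, and the largest Jordan block has size 2 (the smallest k with rank((A + 4I)^k) = rank((A + 4I)^(k+1))).

So m_A(x) = (x + 4)^2.

m_A(x) = (x + 4)^2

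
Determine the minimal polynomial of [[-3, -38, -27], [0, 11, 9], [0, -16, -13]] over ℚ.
m_A(x) = (x + 1)^2(x + 3)

The characteristic polynomial factors as (x + 1)^2(x + 3). The minimal polynomial is ∏(x - λ)^{k_λ} where k_λ is the size of the largest Jordan block at λ.

For λ = -3: rank(A + 3I) = 2, and the largest Jordan block has size 1 (the smallest k with rank((A + 3I)^k) = rank((A + 3I)^(k+1))).
For λ = -1: rank(A + I) = 2, and the largest Jordan block has size 2 (the smallest k with rank((A + I)^k) = rank((A + I)^(k+1))).

So m_A(x) = (x + 1)^2(x + 3).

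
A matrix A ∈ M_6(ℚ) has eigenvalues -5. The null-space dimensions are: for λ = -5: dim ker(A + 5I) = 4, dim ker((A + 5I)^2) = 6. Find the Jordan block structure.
Jordan blocks: (-5, 2), (-5, 2), (-5, 1), (-5, 1)

λ = -5: successive nullity increments [4, 2] count blocks of size ≥ k; block sizes are [2, 2, 1, 1].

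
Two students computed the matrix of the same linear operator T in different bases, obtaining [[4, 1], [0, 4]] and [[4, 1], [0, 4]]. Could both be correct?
Yes.

Two matrices over a field are similar if and only if they have the same invariant factors.

Both A and B have characteristic polynomial (x - 4)^2 and minimal polynomial (x - 4)^2. Computing further, both have invariant factors (x - 4)^2. Hence A and B are similar.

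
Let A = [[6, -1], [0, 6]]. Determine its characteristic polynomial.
xI - A = [[x - 6, 1], [0, x - 6]].

Expanding det(xI - A) along the first row:
det(xI - A) = + (x - 6)·det([[x - 6]]) - (1)·det([[0]]).

Evaluating gives χ_A(x) = x^2 - 12x + 36 = (x - 6)^2.

χ_A(x) = (x - 6)^2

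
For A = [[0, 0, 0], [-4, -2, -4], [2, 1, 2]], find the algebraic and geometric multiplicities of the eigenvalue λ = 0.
The characteristic polynomial is x^3, so the factor x appears with exponent 3: the algebraic multiplicity is 3.

rank(A) = 1, so the eigenspace has dimension 3 - 1 = 2: the geometric multiplicity is 2.

Since 2 < 3, A is not diagonalizable.

algebraic multiplicity 3, geometric multiplicity 2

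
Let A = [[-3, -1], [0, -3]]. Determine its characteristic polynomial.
χ_A(x) = (x + 3)^2

xI - A = [[x + 3, 1], [0, x + 3]].

Expanding det(xI - A) along the first row:
det(xI - A) = + (x + 3)·det([[x + 3]]) - (1)·det([[0]]).

Evaluating gives χ_A(x) = x^2 + 6x + 9 = (x + 3)^2.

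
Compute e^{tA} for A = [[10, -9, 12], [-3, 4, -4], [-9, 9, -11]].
A has Jordan form J = [[1, 1, 0], [0, 1, 0], [0, 0, 1]] with A = PJP^{-1}, so e^{tA} = P e^{tJ} P^{-1}.

For a Jordan block J_k(λ), e^{tJ_k(λ)} = e^{λt} · (I + tN + t^2 N^2/2! + ... + t^{k-1} N^{k-1}/(k-1)!) where N is the nilpotent superdiagonal part.

Assembling the blocks and conjugating back gives the entries of e^{tA} as shown above.

e^{tA} = [[(9*t + 1)*e^{t}, -9*t*e^{t}, 12*t*e^{t}], [-3*t*e^{t}, (3*t + 1)*e^{t}, -4*t*e^{t}], [-9*t*e^{t}, 9*t*e^{t}, (1 - 12*t)*e^{t}]]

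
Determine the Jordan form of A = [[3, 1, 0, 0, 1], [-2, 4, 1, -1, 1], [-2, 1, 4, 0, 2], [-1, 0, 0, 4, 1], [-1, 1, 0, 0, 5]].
J = [[4, 1, 0, 0, 0], [0, 4, 1, 0, 0], [0, 0, 4, 0, 0], [0, 0, 0, 4, 1], [0, 0, 0, 0, 4]]

The characteristic polynomial is det(xI - A) = (x - 4)^5, so the eigenvalues are 4 (algebraic multiplicity 5).

For λ = 4: rank(A - 4I) = 3, rank((A - 4I)^2) = 1, rank((A - 4I)^3) = 0. The eigenspace has dimension 5 - 3 = 2, so there are 2 Jordan blocks; the rank sequence gives block sizes [3, 2].

Assembling the blocks gives the Jordan form J above.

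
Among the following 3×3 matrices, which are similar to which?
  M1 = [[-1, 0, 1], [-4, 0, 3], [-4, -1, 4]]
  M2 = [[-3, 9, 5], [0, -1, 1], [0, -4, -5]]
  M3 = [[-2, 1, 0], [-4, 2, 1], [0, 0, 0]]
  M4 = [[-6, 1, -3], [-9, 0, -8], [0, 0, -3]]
3 classes: {M1}, {M2, M4}, {M3}

Characteristic polynomials: χ_{M1} = (x - 1)^3, χ_{M2} = (x + 3)^3, χ_{M3} = x^3, χ_{M4} = (x + 3)^3.

{M1}: invariant factors (x - 1)^3.

{M2, M4}: invariant factors (x + 3)^3.

{M3}: invariant factors x^3.

Matrices are similar if and only if their invariant-factor lists agree; the partition into similarity classes is {M1}, {M2, M4}, {M3}.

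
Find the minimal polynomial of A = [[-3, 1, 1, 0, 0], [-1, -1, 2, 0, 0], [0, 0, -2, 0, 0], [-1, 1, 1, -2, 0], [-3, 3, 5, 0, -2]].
The characteristic polynomial factors as (x + 2)^5. The minimal polynomial is ∏(x - λ)^{k_λ} where k_λ is the size of the largest Jordan block at λ.

For λ = -2: rank(A + 2I) = 2, and the largest Jordan block has size 3 (the smallest k with rank((A + 2I)^k) = rank((A + 2I)^(k+1))).

So m_A(x) = (x + 2)^3.

m_A(x) = (x + 2)^3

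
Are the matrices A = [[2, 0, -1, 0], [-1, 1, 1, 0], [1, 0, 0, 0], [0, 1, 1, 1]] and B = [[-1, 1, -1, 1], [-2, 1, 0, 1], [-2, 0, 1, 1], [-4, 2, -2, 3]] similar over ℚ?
Two matrices over a field are similar if and only if they have the same invariant factors.

Both A and B have characteristic polynomial (x - 1)^4 and minimal polynomial (x - 1)^2. Computing further, both have invariant factors (x - 1)^2, (x - 1)^2. Hence A and B are similar.

Yes.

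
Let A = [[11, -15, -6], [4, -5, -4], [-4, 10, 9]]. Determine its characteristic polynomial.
χ_A(x) = (x - 5)^3

xI - A = [[x - 11, 15, 6], [-4, x + 5, 4], [4, -10, x - 9]].

Expanding det(xI - A) along the first row:
det(xI - A) = + (x - 11)·det([[x + 5, 4], [-10, x - 9]]) - (15)·det([[-4, 4], [4, x - 9]]) + (6)·det([[-4, x + 5], [4, -10]]).

Evaluating gives χ_A(x) = x^3 - 15x^2 + 75x - 125 = (x - 5)^3.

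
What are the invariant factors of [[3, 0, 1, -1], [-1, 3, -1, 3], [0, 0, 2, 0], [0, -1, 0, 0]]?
The Jordan structure of A has elementary divisors (x - 2)^3, (x - 2). Arranging the block sizes at each eigenvalue in decreasing order and taking row products gives the invariant factors.

Invariant factors (smallest first, each dividing the next): x - 2, (x - 2)^3.

Check: the last factor (x - 2)^3 is the minimal polynomial, and the product (x - 2)^4 is the characteristic polynomial.

x - 2, (x - 2)^3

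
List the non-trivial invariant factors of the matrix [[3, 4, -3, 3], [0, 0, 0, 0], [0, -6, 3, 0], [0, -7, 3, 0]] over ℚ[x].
x - 3, x^2(x - 3)

The Jordan structure of A has elementary divisors x^2, (x - 3), (x - 3). Arranging the block sizes at each eigenvalue in decreasing order and taking row products gives the invariant factors.

Invariant factors (smallest first, each dividing the next): x - 3, x^2(x - 3).

Check: the last factor x^2(x - 3) is the minimal polynomial, and the product x^2(x - 3)^2 is the characteristic polynomial.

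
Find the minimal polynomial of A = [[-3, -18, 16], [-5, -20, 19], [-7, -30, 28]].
m_A(x) = (x - 2)^2(x - 1)

The characteristic polynomial factors as (x - 2)^2(x - 1). The minimal polynomial is ∏(x - λ)^{k_λ} where k_λ is the size of the largest Jordan block at λ.

For λ = 1: rank(A - I) = 2, and the largest Jordan block has size 1 (the smallest k with rank((A - I)^k) = rank((A - I)^(k+1))).
For λ = 2: rank(A - 2I) = 2, and the largest Jordan block has size 2 (the smallest k with rank((A - 2I)^k) = rank((A - 2I)^(k+1))).

So m_A(x) = (x - 2)^2(x - 1).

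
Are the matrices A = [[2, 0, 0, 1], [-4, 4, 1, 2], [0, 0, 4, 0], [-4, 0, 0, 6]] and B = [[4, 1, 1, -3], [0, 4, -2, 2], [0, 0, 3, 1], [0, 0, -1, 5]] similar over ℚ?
Two matrices over a field are similar if and only if they have the same invariant factors.

Both A and B have characteristic polynomial (x - 4)^4 and minimal polynomial (x - 4)^2. Computing further, both have invariant factors (x - 4)^2, (x - 4)^2. Hence A and B are similar.

Yes.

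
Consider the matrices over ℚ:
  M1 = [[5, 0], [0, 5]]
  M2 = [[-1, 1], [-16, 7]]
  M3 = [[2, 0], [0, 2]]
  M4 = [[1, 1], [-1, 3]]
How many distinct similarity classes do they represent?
Characteristic polynomials: χ_{M1} = (x - 5)^2, χ_{M2} = (x - 3)^2, χ_{M3} = (x - 2)^2, χ_{M4} = (x - 2)^2.

{M1}: invariant factors x - 5, x - 5.

{M2}: invariant factors (x - 3)^2.

{M3}: invariant factors x - 2, x - 2.

{M4}: invariant factors (x - 2)^2.

Matrices are similar if and only if their invariant-factor lists agree; the partition into similarity classes is {M1}, {M2}, {M3}, {M4}.

4 classes: {M1}, {M2}, {M3}, {M4}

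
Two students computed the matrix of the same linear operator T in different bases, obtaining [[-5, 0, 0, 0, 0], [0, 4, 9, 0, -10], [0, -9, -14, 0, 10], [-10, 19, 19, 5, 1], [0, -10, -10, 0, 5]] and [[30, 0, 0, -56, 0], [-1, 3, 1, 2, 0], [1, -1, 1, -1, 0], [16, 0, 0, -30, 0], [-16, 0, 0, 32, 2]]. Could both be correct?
trace(A) = -5 but trace(B) = 6. The trace is a similarity invariant, so A and B are not similar.

No.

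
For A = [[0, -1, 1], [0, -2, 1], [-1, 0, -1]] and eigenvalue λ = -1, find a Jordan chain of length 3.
We seek v_1 ∈ ker((A + I)^3) \ ker((A + I)^2), then set v_{i+1} = (A + I) v_i.

One such chain is v_1 = [[0, 0, 1]]^T, v_2 = [[1, 1, 0]]^T, v_3 = [[0, -1, -1]]^T. Check: (A + I) v_3 = [[0, 0, 0]]^T = 0.

v_1 = [[0, 0, 1]]^T, v_2 = [[1, 1, 0]]^T, v_3 = [[0, -1, -1]]^T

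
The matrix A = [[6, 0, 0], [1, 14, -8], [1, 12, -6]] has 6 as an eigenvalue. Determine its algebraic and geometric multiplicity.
The characteristic polynomial is (x - 6)^2(x - 2), so the factor x - 6 appears with exponent 2: the algebraic multiplicity is 2.

rank(A - 6I) = 2, so the eigenspace has dimension 3 - 2 = 1: the geometric multiplicity is 1.

Since 1 < 2, A is not diagonalizable.

algebraic multiplicity 2, geometric multiplicity 1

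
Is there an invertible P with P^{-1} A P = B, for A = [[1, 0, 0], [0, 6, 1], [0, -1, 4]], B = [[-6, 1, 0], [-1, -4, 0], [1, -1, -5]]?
No.

trace(A) = 11 but trace(B) = -15. The trace is a similarity invariant, so A and B are not similar.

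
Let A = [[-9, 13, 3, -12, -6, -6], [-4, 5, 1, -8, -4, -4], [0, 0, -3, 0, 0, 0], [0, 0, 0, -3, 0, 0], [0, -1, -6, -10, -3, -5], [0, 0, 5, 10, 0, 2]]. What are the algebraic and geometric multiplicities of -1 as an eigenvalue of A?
algebraic multiplicity 1, geometric multiplicity 1

The characteristic polynomial is (x - 2)(x + 1)(x + 3)^4, so the factor x + 1 appears with exponent 1: the algebraic multiplicity is 1.

rank(A + I) = 5, so the eigenspace has dimension 6 - 5 = 1: the geometric multiplicity is 1.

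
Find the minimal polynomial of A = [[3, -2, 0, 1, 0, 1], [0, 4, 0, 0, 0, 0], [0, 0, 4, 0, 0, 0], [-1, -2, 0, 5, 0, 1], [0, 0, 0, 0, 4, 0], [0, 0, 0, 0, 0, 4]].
The characteristic polynomial factors as (x - 4)^6. The minimal polynomial is ∏(x - λ)^{k_λ} where k_λ is the size of the largest Jordan block at λ.

For λ = 4: rank(A - 4I) = 1, and the largest Jordan block has size 2 (the smallest k with rank((A - 4I)^k) = rank((A - 4I)^(k+1))).

So m_A(x) = (x - 4)^2.

m_A(x) = (x - 4)^2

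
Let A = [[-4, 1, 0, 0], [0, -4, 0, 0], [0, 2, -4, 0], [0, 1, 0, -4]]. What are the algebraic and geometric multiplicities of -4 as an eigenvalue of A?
algebraic multiplicity 4, geometric multiplicity 3

The characteristic polynomial is (x + 4)^4, so the factor x + 4 appears with exponent 4: the algebraic multiplicity is 4.

rank(A + 4I) = 1, so the eigenspace has dimension 4 - 1 = 3: the geometric multiplicity is 3.

Since 3 < 4, A is not diagonalizable.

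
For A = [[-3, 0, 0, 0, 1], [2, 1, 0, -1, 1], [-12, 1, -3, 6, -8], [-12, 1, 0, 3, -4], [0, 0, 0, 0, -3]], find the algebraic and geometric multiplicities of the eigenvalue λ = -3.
algebraic multiplicity 3, geometric multiplicity 2

The characteristic polynomial is (x - 2)^2(x + 3)^3, so the factor x + 3 appears with exponent 3: the algebraic multiplicity is 3.

rank(A + 3I) = 3, so the eigenspace has dimension 5 - 3 = 2: the geometric multiplicity is 2.

Since 2 < 3, A is not diagonalizable.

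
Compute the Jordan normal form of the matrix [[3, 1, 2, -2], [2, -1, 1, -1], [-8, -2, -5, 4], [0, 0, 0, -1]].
J = [[-1, 1, 0, 0], [0, -1, 1, 0], [0, 0, -1, 0], [0, 0, 0, -1]]

The characteristic polynomial is det(xI - A) = (x + 1)^4, so the eigenvalues are -1 (algebraic multiplicity 4).

For λ = -1: rank(A + I) = 2, rank((A + I)^2) = 1, rank((A + I)^3) = 0. The eigenspace has dimension 4 - 2 = 2, so there are 2 Jordan blocks; the rank sequence gives block sizes [3, 1].

Assembling the blocks gives the Jordan form J above.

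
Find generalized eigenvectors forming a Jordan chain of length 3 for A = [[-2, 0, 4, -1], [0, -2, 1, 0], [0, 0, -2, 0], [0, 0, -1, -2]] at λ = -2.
We seek v_1 ∈ ker((A + 2I)^3) \ ker((A + 2I)^2), then set v_{i+1} = (A + 2I) v_i.

One such chain is v_1 = [[1, 0, 1, 4]]^T, v_2 = [[0, 1, 0, -1]]^T, v_3 = [[1, 0, 0, 0]]^T. Check: (A + 2I) v_3 = [[0, 0, 0, 0]]^T = 0.

v_1 = [[1, 0, 1, 4]]^T, v_2 = [[0, 1, 0, -1]]^T, v_3 = [[1, 0, 0, 0]]^T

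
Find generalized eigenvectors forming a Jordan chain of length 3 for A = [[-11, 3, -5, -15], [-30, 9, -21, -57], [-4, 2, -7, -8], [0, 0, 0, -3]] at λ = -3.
v_1 = [[0, 5, 3, 0]]^T, v_2 = [[0, -3, -2, 0]]^T, v_3 = [[1, 6, 2, 0]]^T

We seek v_1 ∈ ker((A + 3I)^3) \ ker((A + 3I)^2), then set v_{i+1} = (A + 3I) v_i.

One such chain is v_1 = [[0, 5, 3, 0]]^T, v_2 = [[0, -3, -2, 0]]^T, v_3 = [[1, 6, 2, 0]]^T. Check: (A + 3I) v_3 = [[0, 0, 0, 0]]^T = 0.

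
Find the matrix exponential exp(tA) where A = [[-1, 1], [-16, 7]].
A has Jordan form J = [[3, 1], [0, 3]] with A = PJP^{-1}, so e^{tA} = P e^{tJ} P^{-1}.

For a Jordan block J_k(λ), e^{tJ_k(λ)} = e^{λt} · (I + tN + t^2 N^2/2! + ... + t^{k-1} N^{k-1}/(k-1)!) where N is the nilpotent superdiagonal part.

Assembling the blocks and conjugating back gives the entries of e^{tA} as shown above.

e^{tA} = [[(1 - 4*t)*e^{3*t}, t*e^{3*t}], [-16*t*e^{3*t}, (4*t + 1)*e^{3*t}]]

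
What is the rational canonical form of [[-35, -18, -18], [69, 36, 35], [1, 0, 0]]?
R = [[0, 0, 18], [1, 0, 0], [0, 1, 1]]

The invariant factors of A (the non-unit diagonal entries of the Smith normal form of xI - A over ℚ[x]) are (x - 3)(x^2 + 2x + 6), each dividing the next. The characteristic polynomial is their product, (x - 3)(x^2 + 2x + 6).

The rational canonical form is the block-diagonal matrix of companion matrices C(f_i):
R = [[0, 0, 18], [1, 0, 0], [0, 1, 1]].

Note the characteristic polynomial does not split into linear factors over ℚ, so A has no Jordan form over ℚ; the rational canonical form exists over any field.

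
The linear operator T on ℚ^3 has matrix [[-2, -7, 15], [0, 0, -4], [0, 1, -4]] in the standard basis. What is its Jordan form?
J = [[-2, 1, 0], [0, -2, 1], [0, 0, -2]]

The characteristic polynomial is det(xI - A) = (x + 2)^3, so the eigenvalues are -2 (algebraic multiplicity 3).

For λ = -2: rank(A + 2I) = 2, rank((A + 2I)^2) = 1, rank((A + 2I)^3) = 0. The eigenspace has dimension 3 - 2 = 1, so there is 1 Jordan block; the rank sequence gives block sizes [3].

Assembling the blocks gives the Jordan form J above.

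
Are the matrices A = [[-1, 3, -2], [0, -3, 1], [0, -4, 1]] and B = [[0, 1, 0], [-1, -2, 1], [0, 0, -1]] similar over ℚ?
Yes.

Two matrices over a field are similar if and only if they have the same invariant factors.

Both A and B have characteristic polynomial (x + 1)^3 and minimal polynomial (x + 1)^3. Computing further, both have invariant factors (x + 1)^3. Hence A and B are similar.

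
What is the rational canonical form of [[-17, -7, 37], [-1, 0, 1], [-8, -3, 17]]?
The invariant factors of A (the non-unit diagonal entries of the Smith normal form of xI - A over ℚ[x]) are x^3 + 3x + 3, each dividing the next. The characteristic polynomial is their product, x^3 + 3x + 3.

The rational canonical form is the block-diagonal matrix of companion matrices C(f_i):
R = [[0, 0, -3], [1, 0, -3], [0, 1, 0]].

Note the characteristic polynomial does not split into linear factors over ℚ, so A has no Jordan form over ℚ; the rational canonical form exists over any field.

R = [[0, 0, -3], [1, 0, -3], [0, 1, 0]]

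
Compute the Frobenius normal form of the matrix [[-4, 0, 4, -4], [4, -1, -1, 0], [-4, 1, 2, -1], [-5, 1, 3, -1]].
R = [[0, 0, 0, -4], [1, 0, 0, 11], [0, 1, 0, 3], [0, 0, 1, -4]]

The invariant factors of A (the non-unit diagonal entries of the Smith normal form of xI - A over ℚ[x]) are (x + 4)(x^3 - 3x + 1), each dividing the next. The characteristic polynomial is their product, (x + 4)(x^3 - 3x + 1).

The rational canonical form is the block-diagonal matrix of companion matrices C(f_i):
R = [[0, 0, 0, -4], [1, 0, 0, 11], [0, 1, 0, 3], [0, 0, 1, -4]].

Note the characteristic polynomial does not split into linear factors over ℚ, so A has no Jordan form over ℚ; the rational canonical form exists over any field.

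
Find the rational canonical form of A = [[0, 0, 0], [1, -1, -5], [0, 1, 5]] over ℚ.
R = [[0, 0, 0], [1, 0, 0], [0, 1, 4]]

The invariant factors of A (the non-unit diagonal entries of the Smith normal form of xI - A over ℚ[x]) are x^2(x - 4), each dividing the next. The characteristic polynomial is their product, x^2(x - 4).

The rational canonical form is the block-diagonal matrix of companion matrices C(f_i):
R = [[0, 0, 0], [1, 0, 0], [0, 1, 4]].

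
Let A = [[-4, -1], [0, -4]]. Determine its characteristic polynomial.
xI - A = [[x + 4, 1], [0, x + 4]].

Expanding det(xI - A) along the first row:
det(xI - A) = + (x + 4)·det([[x + 4]]) - (1)·det([[0]]).

Evaluating gives χ_A(x) = x^2 + 8x + 16 = (x + 4)^2.

χ_A(x) = (x + 4)^2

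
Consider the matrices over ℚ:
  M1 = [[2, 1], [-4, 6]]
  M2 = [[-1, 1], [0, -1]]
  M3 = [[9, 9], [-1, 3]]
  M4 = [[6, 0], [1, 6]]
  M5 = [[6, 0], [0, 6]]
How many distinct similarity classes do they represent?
Characteristic polynomials: χ_{M1} = (x - 4)^2, χ_{M2} = (x + 1)^2, χ_{M3} = (x - 6)^2, χ_{M4} = (x - 6)^2, χ_{M5} = (x - 6)^2.

{M1}: invariant factors (x - 4)^2.

{M2}: invariant factors (x + 1)^2.

{M3, M4}: invariant factors (x - 6)^2.

{M5}: invariant factors x - 6, x - 6.

Matrices are similar if and only if their invariant-factor lists agree; the partition into similarity classes is {M1}, {M2}, {M3, M4}, {M5}.

4 classes: {M1}, {M2}, {M3, M4}, {M5}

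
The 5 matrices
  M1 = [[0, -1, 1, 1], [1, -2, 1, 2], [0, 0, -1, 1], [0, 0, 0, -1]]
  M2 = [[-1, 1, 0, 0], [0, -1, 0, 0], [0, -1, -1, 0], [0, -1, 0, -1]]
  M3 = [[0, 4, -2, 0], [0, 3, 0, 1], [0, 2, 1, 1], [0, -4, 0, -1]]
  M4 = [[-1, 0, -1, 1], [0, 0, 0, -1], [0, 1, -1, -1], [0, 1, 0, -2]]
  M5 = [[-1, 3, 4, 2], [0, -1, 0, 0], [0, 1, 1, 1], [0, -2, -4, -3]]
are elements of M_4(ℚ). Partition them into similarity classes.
Characteristic polynomials: χ_{M1} = (x + 1)^4, χ_{M2} = (x + 1)^4, χ_{M3} = x(x - 1)^3, χ_{M4} = (x + 1)^4, χ_{M5} = (x + 1)^4.

{M1, M4, M5}: invariant factors (x + 1)^2, (x + 1)^2.

{M2}: invariant factors x + 1, x + 1, (x + 1)^2.

{M3}: invariant factors x - 1, x(x - 1)^2.

Matrices are similar if and only if their invariant-factor lists agree; the partition into similarity classes is {M1, M4, M5}, {M2}, {M3}.

3 classes: {M1, M4, M5}, {M2}, {M3}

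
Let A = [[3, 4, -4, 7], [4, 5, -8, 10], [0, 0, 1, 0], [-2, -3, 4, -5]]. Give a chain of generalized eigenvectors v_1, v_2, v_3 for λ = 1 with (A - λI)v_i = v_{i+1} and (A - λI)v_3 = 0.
We seek v_1 ∈ ker((A - I)^3) \ ker((A - I)^2), then set v_{i+1} = (A - I) v_i.

One such chain is v_1 = [[-1, -1, 0, 1]]^T, v_2 = [[1, 2, 0, -1]]^T, v_3 = [[3, 2, 0, -2]]^T. Check: (A - I) v_3 = [[0, 0, 0, 0]]^T = 0.

v_1 = [[-1, -1, 0, 1]]^T, v_2 = [[1, 2, 0, -1]]^T, v_3 = [[3, 2, 0, -2]]^T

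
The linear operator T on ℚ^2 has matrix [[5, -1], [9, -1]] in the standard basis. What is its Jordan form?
J = [[2, 1], [0, 2]]

The characteristic polynomial is det(xI - A) = (x - 2)^2, so the eigenvalues are 2 (algebraic multiplicity 2).

For λ = 2: rank(A - 2I) = 1, rank((A - 2I)^2) = 0. The eigenspace has dimension 2 - 1 = 1, so there is 1 Jordan block; the rank sequence gives block sizes [2].

Assembling the blocks gives the Jordan form J above.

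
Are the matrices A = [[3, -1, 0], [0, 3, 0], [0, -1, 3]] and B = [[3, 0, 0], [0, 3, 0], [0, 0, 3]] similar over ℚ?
No.

Both have characteristic polynomial (x - 3)^3, but the minimal polynomial of A is (x - 3)^2 while the minimal polynomial of B is x - 3. The minimal polynomial is a similarity invariant, so A and B are not similar.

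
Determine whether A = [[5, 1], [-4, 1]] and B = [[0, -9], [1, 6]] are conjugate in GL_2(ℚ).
Two matrices over a field are similar if and only if they have the same invariant factors.

Both A and B have characteristic polynomial (x - 3)^2 and minimal polynomial (x - 3)^2. Computing further, both have invariant factors (x - 3)^2. Hence A and B are similar.

Yes.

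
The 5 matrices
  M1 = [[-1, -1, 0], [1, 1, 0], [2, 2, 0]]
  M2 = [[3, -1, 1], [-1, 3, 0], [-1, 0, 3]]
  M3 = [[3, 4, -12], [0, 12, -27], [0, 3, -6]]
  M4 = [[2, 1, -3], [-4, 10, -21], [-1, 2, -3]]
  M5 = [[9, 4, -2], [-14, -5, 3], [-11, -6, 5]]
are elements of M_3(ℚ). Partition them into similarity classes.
Characteristic polynomials: χ_{M1} = x^3, χ_{M2} = (x - 3)^3, χ_{M3} = (x - 3)^3, χ_{M4} = (x - 3)^3, χ_{M5} = (x - 3)^3.

{M1}: invariant factors x, x^2.

{M2, M4, M5}: invariant factors (x - 3)^3.

{M3}: invariant factors x - 3, (x - 3)^2.

Matrices are similar if and only if their invariant-factor lists agree; the partition into similarity classes is {M1}, {M2, M4, M5}, {M3}.

3 classes: {M1}, {M2, M4, M5}, {M3}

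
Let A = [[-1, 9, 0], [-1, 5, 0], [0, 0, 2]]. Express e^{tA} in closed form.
A has Jordan form J = [[2, 1, 0], [0, 2, 0], [0, 0, 2]] with A = PJP^{-1}, so e^{tA} = P e^{tJ} P^{-1}.

For a Jordan block J_k(λ), e^{tJ_k(λ)} = e^{λt} · (I + tN + t^2 N^2/2! + ... + t^{k-1} N^{k-1}/(k-1)!) where N is the nilpotent superdiagonal part.

Assembling the blocks and conjugating back gives the entries of e^{tA} as shown above.

e^{tA} = [[(1 - 3*t)*e^{2*t}, 9*t*e^{2*t}, 0], [-t*e^{2*t}, (3*t + 1)*e^{2*t}, 0], [0, 0, e^{2*t}]]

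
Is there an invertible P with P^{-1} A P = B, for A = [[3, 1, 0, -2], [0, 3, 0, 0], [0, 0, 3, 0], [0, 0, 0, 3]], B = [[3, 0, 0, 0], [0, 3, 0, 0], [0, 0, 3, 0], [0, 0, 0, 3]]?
No.

Both have characteristic polynomial (x - 3)^4, but the minimal polynomial of A is (x - 3)^2 while the minimal polynomial of B is x - 3. The minimal polynomial is a similarity invariant, so A and B are not similar.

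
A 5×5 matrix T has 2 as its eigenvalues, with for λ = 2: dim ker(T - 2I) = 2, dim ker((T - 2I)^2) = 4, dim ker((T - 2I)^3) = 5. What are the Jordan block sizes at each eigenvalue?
Jordan blocks: (2, 3), (2, 2)

λ = 2: successive nullity increments [2, 2, 1] count blocks of size ≥ k; block sizes are [3, 2].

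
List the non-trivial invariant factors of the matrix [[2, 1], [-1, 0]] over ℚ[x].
The Jordan structure of A has elementary divisors (x - 1)^2. Arranging the block sizes at each eigenvalue in decreasing order and taking row products gives the invariant factors.

Invariant factors (smallest first, each dividing the next): (x - 1)^2.

Check: the last factor (x - 1)^2 is the minimal polynomial, and the product (x - 1)^2 is the characteristic polynomial.

(x - 1)^2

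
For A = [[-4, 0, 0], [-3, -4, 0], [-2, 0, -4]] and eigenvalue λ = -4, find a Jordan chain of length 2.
v_1 = [[1, -2, 1]]^T, v_2 = [[0, -3, -2]]^T

We seek v_1 ∈ ker((A + 4I)^2) \ ker(A + 4I), then set v_{i+1} = (A + 4I) v_i.

One such chain is v_1 = [[1, -2, 1]]^T, v_2 = [[0, -3, -2]]^T. Check: (A + 4I) v_2 = [[0, 0, 0]]^T = 0.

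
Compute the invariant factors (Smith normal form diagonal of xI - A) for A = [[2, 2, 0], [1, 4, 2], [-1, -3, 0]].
The Jordan structure of A has elementary divisors (x - 2)^3. Arranging the block sizes at each eigenvalue in decreasing order and taking row products gives the invariant factors.

Invariant factors (smallest first, each dividing the next): (x - 2)^3.

Check: the last factor (x - 2)^3 is the minimal polynomial, and the product (x - 2)^3 is the characteristic polynomial.

(x - 2)^3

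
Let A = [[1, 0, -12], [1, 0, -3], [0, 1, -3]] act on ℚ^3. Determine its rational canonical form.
The invariant factors of A (the non-unit diagonal entries of the Smith normal form of xI - A over ℚ[x]) are (x + 3)(x^2 - x + 3), each dividing the next. The characteristic polynomial is their product, (x + 3)(x^2 - x + 3).

The rational canonical form is the block-diagonal matrix of companion matrices C(f_i):
R = [[0, 0, -9], [1, 0, 0], [0, 1, -2]].

Note the characteristic polynomial does not split into linear factors over ℚ, so A has no Jordan form over ℚ; the rational canonical form exists over any field.

R = [[0, 0, -9], [1, 0, 0], [0, 1, -2]]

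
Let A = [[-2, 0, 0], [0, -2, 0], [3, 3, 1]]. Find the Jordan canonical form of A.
J = [[-2, 0, 0], [0, -2, 0], [0, 0, 1]]

The characteristic polynomial is det(xI - A) = (x - 1)(x + 2)^2, so the eigenvalues are -2 (algebraic multiplicity 2), 1 (algebraic multiplicity 1).

For λ = -2: rank(A + 2I) = 1. The eigenspace has dimension 3 - 1 = 2, so there are 2 Jordan blocks; the rank sequence gives block sizes [1, 1].

For λ = 1: algebraic multiplicity 1 gives one 1×1 block.

Assembling the blocks gives the Jordan form J above.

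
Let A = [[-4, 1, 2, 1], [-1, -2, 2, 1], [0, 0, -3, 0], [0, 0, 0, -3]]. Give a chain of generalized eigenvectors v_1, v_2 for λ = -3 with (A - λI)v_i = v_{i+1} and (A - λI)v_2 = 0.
v_1 = [[1, 2, 0, 0]]^T, v_2 = [[1, 1, 0, 0]]^T

We seek v_1 ∈ ker((A + 3I)^2) \ ker(A + 3I), then set v_{i+1} = (A + 3I) v_i.

One such chain is v_1 = [[1, 2, 0, 0]]^T, v_2 = [[1, 1, 0, 0]]^T. Check: (A + 3I) v_2 = [[0, 0, 0, 0]]^T = 0.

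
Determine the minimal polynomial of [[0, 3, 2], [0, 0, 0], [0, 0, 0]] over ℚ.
The characteristic polynomial factors as x^3. The minimal polynomial is ∏(x - λ)^{k_λ} where k_λ is the size of the largest Jordan block at λ.

For λ = 0: rank(A) = 1, and the largest Jordan block has size 2 (the smallest k with rank(A^k) = rank(A^(k+1))).

So m_A(x) = x^2.

m_A(x) = x^2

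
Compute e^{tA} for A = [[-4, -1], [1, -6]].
A has Jordan form J = [[-5, 1], [0, -5]] with A = PJP^{-1}, so e^{tA} = P e^{tJ} P^{-1}.

For a Jordan block J_k(λ), e^{tJ_k(λ)} = e^{λt} · (I + tN + t^2 N^2/2! + ... + t^{k-1} N^{k-1}/(k-1)!) where N is the nilpotent superdiagonal part.

Assembling the blocks and conjugating back gives the entries of e^{tA} as shown above.

e^{tA} = [[(t + 1)*e^{-5*t}, -t*e^{-5*t}], [t*e^{-5*t}, (1 - t)*e^{-5*t}]]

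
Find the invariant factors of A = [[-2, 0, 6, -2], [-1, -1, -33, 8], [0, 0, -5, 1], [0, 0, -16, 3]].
The Jordan structure of A has elementary divisors (x + 2), (x + 1)^3. Arranging the block sizes at each eigenvalue in decreasing order and taking row products gives the invariant factors.

Invariant factors (smallest first, each dividing the next): (x + 1)^3(x + 2).

Check: the last factor (x + 1)^3(x + 2) is the minimal polynomial, and the product (x + 1)^3(x + 2) is the characteristic polynomial.

(x + 1)^3(x + 2)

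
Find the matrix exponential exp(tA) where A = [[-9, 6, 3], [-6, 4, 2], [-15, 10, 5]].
e^{tA} = [[1 - 9*t, 6*t, 3*t], [-6*t, 4*t + 1, 2*t], [-15*t, 10*t, 5*t + 1]]

A has Jordan form J = [[0, 1, 0], [0, 0, 0], [0, 0, 0]] with A = PJP^{-1}, so e^{tA} = P e^{tJ} P^{-1}.

For a Jordan block J_k(λ), e^{tJ_k(λ)} = e^{λt} · (I + tN + t^2 N^2/2! + ... + t^{k-1} N^{k-1}/(k-1)!) where N is the nilpotent superdiagonal part.

Assembling the blocks and conjugating back gives the entries of e^{tA} as shown above.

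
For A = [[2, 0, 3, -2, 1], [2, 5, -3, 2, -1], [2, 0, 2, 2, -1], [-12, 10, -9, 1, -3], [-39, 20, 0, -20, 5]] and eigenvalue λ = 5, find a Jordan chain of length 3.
v_1 = [[-1, 0, 0, 2, 2]]^T, v_2 = [[1, 0, 0, -2, -1]]^T, v_3 = [[0, -1, -1, -1, 1]]^T

We seek v_1 ∈ ker((A - 5I)^3) \ ker((A - 5I)^2), then set v_{i+1} = (A - 5I) v_i.

One such chain is v_1 = [[-1, 0, 0, 2, 2]]^T, v_2 = [[1, 0, 0, -2, -1]]^T, v_3 = [[0, -1, -1, -1, 1]]^T. Check: (A - 5I) v_3 = [[0, 0, 0, 0, 0]]^T = 0.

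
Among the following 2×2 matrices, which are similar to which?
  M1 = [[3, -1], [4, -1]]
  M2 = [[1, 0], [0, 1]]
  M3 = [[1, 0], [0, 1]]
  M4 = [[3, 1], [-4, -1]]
Characteristic polynomials: χ_{M1} = (x - 1)^2, χ_{M2} = (x - 1)^2, χ_{M3} = (x - 1)^2, χ_{M4} = (x - 1)^2.

{M1, M4}: invariant factors (x - 1)^2.

{M2, M3}: invariant factors x - 1, x - 1.

Matrices are similar if and only if their invariant-factor lists agree; the partition into similarity classes is {M1, M4}, {M2, M3}.

2 classes: {M1, M4}, {M2, M3}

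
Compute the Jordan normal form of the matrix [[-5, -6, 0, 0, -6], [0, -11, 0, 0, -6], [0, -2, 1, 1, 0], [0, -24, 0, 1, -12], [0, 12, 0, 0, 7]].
J = [[-5, 0, 0, 0, 0], [0, -5, 0, 0, 0], [0, 0, 1, 1, 0], [0, 0, 0, 1, 0], [0, 0, 0, 0, 1]]

The characteristic polynomial is det(xI - A) = (x - 1)^3(x + 5)^2, so the eigenvalues are -5 (algebraic multiplicity 2), 1 (algebraic multiplicity 3).

For λ = -5: rank(A + 5I) = 3. The eigenspace has dimension 5 - 3 = 2, so there are 2 Jordan blocks; the rank sequence gives block sizes [1, 1].

For λ = 1: rank(A - I) = 3, rank((A - I)^2) = 2. The eigenspace has dimension 5 - 3 = 2, so there are 2 Jordan blocks; the rank sequence gives block sizes [2, 1].

Assembling the blocks gives the Jordan form J above.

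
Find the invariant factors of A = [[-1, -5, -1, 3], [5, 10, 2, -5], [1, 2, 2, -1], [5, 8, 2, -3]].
The Jordan structure of A has elementary divisors (x - 2)^3, (x - 2). Arranging the block sizes at each eigenvalue in decreasing order and taking row products gives the invariant factors.

Invariant factors (smallest first, each dividing the next): x - 2, (x - 2)^3.

Check: the last factor (x - 2)^3 is the minimal polynomial, and the product (x - 2)^4 is the characteristic polynomial.

x - 2, (x - 2)^3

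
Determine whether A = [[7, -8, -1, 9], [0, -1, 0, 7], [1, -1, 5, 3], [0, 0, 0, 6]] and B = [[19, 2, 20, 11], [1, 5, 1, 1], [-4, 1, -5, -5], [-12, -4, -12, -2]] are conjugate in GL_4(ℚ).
Yes.

Two matrices over a field are similar if and only if they have the same invariant factors.

Both A and B have characteristic polynomial (x - 6)^3(x + 1) and minimal polynomial (x - 6)^3(x + 1). Computing further, both have invariant factors (x - 6)^3(x + 1). Hence A and B are similar.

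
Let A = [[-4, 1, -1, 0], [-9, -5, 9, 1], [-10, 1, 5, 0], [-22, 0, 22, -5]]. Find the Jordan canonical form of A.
The characteristic polynomial is det(xI - A) = (x - 6)(x + 5)^3, so the eigenvalues are -5 (algebraic multiplicity 3), 6 (algebraic multiplicity 1).

For λ = -5: rank(A + 5I) = 3, rank((A + 5I)^2) = 2, rank((A + 5I)^3) = 1. The eigenspace has dimension 4 - 3 = 1, so there is 1 Jordan block; the rank sequence gives block sizes [3].

For λ = 6: algebraic multiplicity 1 gives one 1×1 block.

Assembling the blocks gives the Jordan form J above.

J = [[-5, 1, 0, 0], [0, -5, 1, 0], [0, 0, -5, 0], [0, 0, 0, 6]]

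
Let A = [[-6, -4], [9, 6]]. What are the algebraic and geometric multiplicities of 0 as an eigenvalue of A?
The characteristic polynomial is x^2, so the factor x appears with exponent 2: the algebraic multiplicity is 2.

rank(A) = 1, so the eigenspace has dimension 2 - 1 = 1: the geometric multiplicity is 1.

Since 1 < 2, A is not diagonalizable.

algebraic multiplicity 2, geometric multiplicity 1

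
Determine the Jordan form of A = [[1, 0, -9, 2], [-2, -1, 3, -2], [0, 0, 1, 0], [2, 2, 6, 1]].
The characteristic polynomial is det(xI - A) = (x - 1)^3(x + 1), so the eigenvalues are -1 (algebraic multiplicity 1), 1 (algebraic multiplicity 3).

For λ = -1: algebraic multiplicity 1 gives one 1×1 block.

For λ = 1: rank(A - I) = 2, rank((A - I)^2) = 1. The eigenspace has dimension 4 - 2 = 2, so there are 2 Jordan blocks; the rank sequence gives block sizes [2, 1].

Assembling the blocks gives the Jordan form J above.

J = [[-1, 0, 0, 0], [0, 1, 1, 0], [0, 0, 1, 0], [0, 0, 0, 1]]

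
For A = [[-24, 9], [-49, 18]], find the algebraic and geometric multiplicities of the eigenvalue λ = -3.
The characteristic polynomial is (x + 3)^2, so the factor x + 3 appears with exponent 2: the algebraic multiplicity is 2.

rank(A + 3I) = 1, so the eigenspace has dimension 2 - 1 = 1: the geometric multiplicity is 1.

Since 1 < 2, A is not diagonalizable.

algebraic multiplicity 2, geometric multiplicity 1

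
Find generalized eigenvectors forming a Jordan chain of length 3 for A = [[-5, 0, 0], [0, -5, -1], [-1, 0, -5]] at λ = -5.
v_1 = [[1, -1, 0]]^T, v_2 = [[0, 0, -1]]^T, v_3 = [[0, 1, 0]]^T

We seek v_1 ∈ ker((A + 5I)^3) \ ker((A + 5I)^2), then set v_{i+1} = (A + 5I) v_i.

One such chain is v_1 = [[1, -1, 0]]^T, v_2 = [[0, 0, -1]]^T, v_3 = [[0, 1, 0]]^T. Check: (A + 5I) v_3 = [[0, 0, 0]]^T = 0.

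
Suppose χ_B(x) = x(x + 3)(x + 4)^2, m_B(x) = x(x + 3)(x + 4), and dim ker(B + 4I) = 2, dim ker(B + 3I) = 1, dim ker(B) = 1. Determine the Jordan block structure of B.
Jordan blocks: (-4, 1), (-4, 1), (-3, 1), (0, 1)

λ = -4: algebraic multiplicity 2 (exponent in χ_B), largest block size 1 (exponent in m_B), 2 blocks (geometric multiplicity). These force block sizes [1, 1].
λ = -3: algebraic multiplicity 1 (exponent in χ_B), largest block size 1 (exponent in m_B), 1 block (geometric multiplicity). This forces block sizes [1].
λ = 0: algebraic multiplicity 1 (exponent in χ_B), largest block size 1 (exponent in m_B), 1 block (geometric multiplicity). This forces block sizes [1].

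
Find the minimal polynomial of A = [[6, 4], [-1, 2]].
m_A(x) = (x - 4)^2

The characteristic polynomial factors as (x - 4)^2. The minimal polynomial is ∏(x - λ)^{k_λ} where k_λ is the size of the largest Jordan block at λ.

For λ = 4: rank(A - 4I) = 1, and the largest Jordan block has size 2 (the smallest k with rank((A - 4I)^k) = rank((A - 4I)^(k+1))).

So m_A(x) = (x - 4)^2.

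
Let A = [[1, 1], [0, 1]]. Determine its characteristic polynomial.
χ_A(x) = (x - 1)^2

xI - A = [[x - 1, -1], [0, x - 1]].

Expanding det(xI - A) along the first row:
det(xI - A) = + (x - 1)·det([[x - 1]]) - (-1)·det([[0]]).

Evaluating gives χ_A(x) = x^2 - 2x + 1 = (x - 1)^2.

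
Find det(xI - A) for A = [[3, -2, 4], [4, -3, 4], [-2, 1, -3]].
xI - A = [[x - 3, 2, -4], [-4, x + 3, -4], [2, -1, x + 3]].

Expanding det(xI - A) along the first row:
det(xI - A) = + (x - 3)·det([[x + 3, -4], [-1, x + 3]]) - (2)·det([[-4, -4], [2, x + 3]]) + (-4)·det([[-4, x + 3], [2, -1]]).

Evaluating gives χ_A(x) = x^3 + 3x^2 + 3x + 1 = (x + 1)^3.

χ_A(x) = (x + 1)^3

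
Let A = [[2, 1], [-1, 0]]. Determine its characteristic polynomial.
xI - A = [[x - 2, -1], [1, x]].

Expanding det(xI - A) along the first row:
det(xI - A) = + (x - 2)·det([[x]]) - (-1)·det([[1]]).

Evaluating gives χ_A(x) = x^2 - 2x + 1 = (x - 1)^2.

χ_A(x) = (x - 1)^2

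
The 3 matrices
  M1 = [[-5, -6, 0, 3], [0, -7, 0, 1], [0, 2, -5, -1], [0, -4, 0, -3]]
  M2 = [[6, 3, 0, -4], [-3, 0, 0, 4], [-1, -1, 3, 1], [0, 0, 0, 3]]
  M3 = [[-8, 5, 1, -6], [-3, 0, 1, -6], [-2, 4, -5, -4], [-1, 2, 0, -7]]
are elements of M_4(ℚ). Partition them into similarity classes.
Characteristic polynomials: χ_{M1} = (x + 5)^4, χ_{M2} = (x - 3)^4, χ_{M3} = (x + 5)^4.

{M1}: invariant factors x + 5, x + 5, (x + 5)^2.

{M2}: invariant factors (x - 3)^2, (x - 3)^2.

{M3}: invariant factors x + 5, (x + 5)^3.

Matrices are similar if and only if their invariant-factor lists agree; the partition into similarity classes is {M1}, {M2}, {M3}.

3 classes: {M1}, {M2}, {M3}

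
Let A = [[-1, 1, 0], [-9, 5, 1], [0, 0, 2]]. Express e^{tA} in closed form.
A has Jordan form J = [[2, 1, 0], [0, 2, 1], [0, 0, 2]] with A = PJP^{-1}, so e^{tA} = P e^{tJ} P^{-1}.

For a Jordan block J_k(λ), e^{tJ_k(λ)} = e^{λt} · (I + tN + t^2 N^2/2! + ... + t^{k-1} N^{k-1}/(k-1)!) where N is the nilpotent superdiagonal part.

Assembling the blocks and conjugating back gives the entries of e^{tA} as shown above.

e^{tA} = [[(1 - 3*t)*e^{2*t}, t*e^{2*t}, t^2*e^{2*t}/2], [-9*t*e^{2*t}, (3*t + 1)*e^{2*t}, t*(3*t + 2)*e^{2*t}/2], [0, 0, e^{2*t}]]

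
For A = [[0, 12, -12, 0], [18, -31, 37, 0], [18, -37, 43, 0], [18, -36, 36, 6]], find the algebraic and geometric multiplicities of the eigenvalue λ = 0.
algebraic multiplicity 1, geometric multiplicity 1

The characteristic polynomial is x(x - 6)^3, so the factor x appears with exponent 1: the algebraic multiplicity is 1.

rank(A) = 3, so the eigenspace has dimension 4 - 3 = 1: the geometric multiplicity is 1.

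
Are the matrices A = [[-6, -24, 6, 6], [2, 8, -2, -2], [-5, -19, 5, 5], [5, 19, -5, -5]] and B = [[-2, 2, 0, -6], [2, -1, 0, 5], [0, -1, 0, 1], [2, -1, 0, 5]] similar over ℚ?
Yes.

Two matrices over a field are similar if and only if they have the same invariant factors.

Both A and B have characteristic polynomial x^3(x - 2) and minimal polynomial x^2(x - 2). Computing further, both have invariant factors x, x^2(x - 2). Hence A and B are similar.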